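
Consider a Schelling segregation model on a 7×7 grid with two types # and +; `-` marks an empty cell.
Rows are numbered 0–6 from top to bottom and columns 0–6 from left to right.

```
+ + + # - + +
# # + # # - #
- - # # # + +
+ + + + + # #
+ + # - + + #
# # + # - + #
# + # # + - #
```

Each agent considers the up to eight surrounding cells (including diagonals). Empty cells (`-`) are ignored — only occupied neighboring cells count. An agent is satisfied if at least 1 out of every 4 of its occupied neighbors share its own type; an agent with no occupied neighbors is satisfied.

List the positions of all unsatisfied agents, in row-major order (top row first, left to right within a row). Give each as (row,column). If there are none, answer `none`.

(1,6), (6,1)

(0,0)+ 1/3 ok
(0,1)+ 3/5 ok
(0,2)+ 2/5 ok
(0,3)# 2/4 ok
(0,5)+ 1/3 ok
(0,6)+ 1/2 ok
(1,0)# 1/3 ok
(1,1)# 2/6 ok
(1,2)+ 2/7 ok
(1,3)# 5/7 ok
(1,4)# 4/6 ok
(1,6)# 0/4 unhappy
(2,2)# 3/7 ok
(2,3)# 4/8 ok
(2,4)# 4/7 ok
(2,5)+ 2/7 ok
(2,6)+ 1/4 ok
(3,0)+ 3/3 ok
(3,1)+ 4/6 ok
(3,2)+ 3/6 ok
(3,3)+ 3/7 ok
(3,4)+ 4/7 ok
(3,5)# 3/8 ok
(3,6)# 2/5 ok
(4,0)+ 3/5 ok
(4,1)+ 5/8 ok
(4,2)# 2/7 ok
(4,4)+ 4/6 ok
(4,5)+ 3/7 ok
(4,6)# 3/5 ok
(5,0)# 2/5 ok
(5,1)# 4/8 ok
(5,2)+ 2/7 ok
(5,3)# 3/6 ok
(5,5)+ 3/6 ok
(5,6)# 2/4 ok
(6,0)# 2/3 ok
(6,1)+ 1/5 unhappy
(6,2)# 3/5 ok
(6,3)# 2/4 ok
(6,4)+ 1/3 ok
(6,6)# 1/2 ok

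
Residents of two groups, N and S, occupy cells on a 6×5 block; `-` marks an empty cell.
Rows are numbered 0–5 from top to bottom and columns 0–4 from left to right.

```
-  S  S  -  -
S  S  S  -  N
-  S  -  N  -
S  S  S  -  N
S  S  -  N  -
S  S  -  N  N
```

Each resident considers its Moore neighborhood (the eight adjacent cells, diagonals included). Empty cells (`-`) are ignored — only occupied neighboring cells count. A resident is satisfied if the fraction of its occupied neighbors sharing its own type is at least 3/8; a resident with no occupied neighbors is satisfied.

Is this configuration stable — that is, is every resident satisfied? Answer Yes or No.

Row 0: (0,1)S 4/4 ok · (0,2)S 3/3 ok
Row 1: (1,0)S 3/3 ok · (1,1)S 5/5 ok · (1,2)S 4/5 ok · (1,4)N 1/1 ok
Row 2: (2,1)S 6/6 ok · (2,3)N 2/4 ok
Row 3: (3,0)S 4/4 ok · (3,1)S 5/5 ok · (3,2)S 3/5 ok · (3,4)N 2/2 ok
Row 4: (4,0)S 5/5 ok · (4,1)S 6/6 ok · (4,3)N 3/4 ok
Row 5: (5,0)S 3/3 ok · (5,1)S 3/3 ok · (5,3)N 2/2 ok · (5,4)N 2/2 ok
All meet the threshold, so the configuration is stable.

Yes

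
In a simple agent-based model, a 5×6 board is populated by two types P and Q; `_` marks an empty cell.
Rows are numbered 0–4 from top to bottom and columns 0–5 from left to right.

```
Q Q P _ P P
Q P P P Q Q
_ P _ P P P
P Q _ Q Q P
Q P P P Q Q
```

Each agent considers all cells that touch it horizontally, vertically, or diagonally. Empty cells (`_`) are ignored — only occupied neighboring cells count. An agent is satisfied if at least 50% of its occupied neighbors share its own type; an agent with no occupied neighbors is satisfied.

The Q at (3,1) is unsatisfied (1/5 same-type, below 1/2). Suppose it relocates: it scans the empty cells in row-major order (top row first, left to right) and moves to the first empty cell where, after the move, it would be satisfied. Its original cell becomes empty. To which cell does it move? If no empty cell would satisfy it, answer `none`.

Vacating (3,1). Empty cells in order:
  (0,3): 1/5 same-type → still unsatisfied.
  (2,0): 1/4 same-type → still unsatisfied.
  (2,2): 1/6 same-type → still unsatisfied.
  (3,2): 1/6 same-type → still unsatisfied.

none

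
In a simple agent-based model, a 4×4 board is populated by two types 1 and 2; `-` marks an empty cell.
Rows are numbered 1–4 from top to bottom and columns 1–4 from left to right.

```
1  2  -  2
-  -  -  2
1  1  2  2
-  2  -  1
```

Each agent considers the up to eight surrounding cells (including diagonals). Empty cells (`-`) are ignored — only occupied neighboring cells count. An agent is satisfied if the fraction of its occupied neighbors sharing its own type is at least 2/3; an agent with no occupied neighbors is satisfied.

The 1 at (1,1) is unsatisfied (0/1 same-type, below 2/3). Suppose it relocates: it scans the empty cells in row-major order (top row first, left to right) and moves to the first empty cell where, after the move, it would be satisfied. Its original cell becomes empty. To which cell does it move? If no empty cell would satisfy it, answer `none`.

(2,1)

Vacating (1,1). Empty cells in order:
  (1,3): 0/3 same-type → still unsatisfied.
  (2,1): 2/3 same-type → satisfied — stop here.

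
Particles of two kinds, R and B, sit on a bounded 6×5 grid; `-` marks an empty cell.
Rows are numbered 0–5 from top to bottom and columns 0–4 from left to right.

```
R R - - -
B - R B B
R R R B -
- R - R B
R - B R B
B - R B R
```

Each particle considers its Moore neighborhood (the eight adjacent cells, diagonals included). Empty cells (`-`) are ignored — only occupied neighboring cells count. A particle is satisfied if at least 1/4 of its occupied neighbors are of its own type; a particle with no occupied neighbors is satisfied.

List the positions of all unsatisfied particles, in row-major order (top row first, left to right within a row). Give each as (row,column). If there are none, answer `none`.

Row 0: (0,0)R 1/2 satisfied · (0,1)R 2/3 satisfied
Row 1: (1,0)B 0/4 not · (1,2)R 3/5 satisfied · (1,3)B 2/4 satisfied · (1,4)B 2/2 satisfied
Row 2: (2,0)R 2/3 satisfied · (2,1)R 4/5 satisfied · (2,2)R 4/6 satisfied · (2,3)B 3/6 satisfied
Row 3: (3,1)R 4/5 satisfied · (3,3)R 2/6 satisfied · (3,4)B 2/4 satisfied
Row 4: (4,0)R 1/2 satisfied · (4,2)B 1/5 not · (4,3)R 3/7 satisfied · (4,4)B 2/5 satisfied
Row 5: (5,0)B 0/1 not · (5,2)R 1/3 satisfied · (5,3)B 2/5 satisfied · (5,4)R 1/3 satisfied

(1,0), (4,2), (5,0)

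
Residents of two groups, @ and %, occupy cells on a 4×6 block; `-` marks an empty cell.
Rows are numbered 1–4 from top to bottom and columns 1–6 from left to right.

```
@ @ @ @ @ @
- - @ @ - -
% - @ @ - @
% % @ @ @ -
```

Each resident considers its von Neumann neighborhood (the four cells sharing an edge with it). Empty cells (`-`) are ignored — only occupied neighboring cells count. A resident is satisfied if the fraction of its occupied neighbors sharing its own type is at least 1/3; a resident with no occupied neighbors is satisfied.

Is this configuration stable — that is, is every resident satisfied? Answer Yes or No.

(1,1)@ 1/1 ok
(1,2)@ 2/2 ok
(1,3)@ 3/3 ok
(1,4)@ 3/3 ok
(1,5)@ 2/2 ok
(1,6)@ 1/1 ok
(2,3)@ 3/3 ok
(2,4)@ 3/3 ok
(3,1)% 1/1 ok
(3,3)@ 3/3 ok
(3,4)@ 3/3 ok
(3,6)@ 0/0 ok
(4,1)% 2/2 ok
(4,2)% 1/2 ok
(4,3)@ 2/3 ok
(4,4)@ 3/3 ok
(4,5)@ 1/1 ok
All meet the threshold, so the configuration is stable.

Yes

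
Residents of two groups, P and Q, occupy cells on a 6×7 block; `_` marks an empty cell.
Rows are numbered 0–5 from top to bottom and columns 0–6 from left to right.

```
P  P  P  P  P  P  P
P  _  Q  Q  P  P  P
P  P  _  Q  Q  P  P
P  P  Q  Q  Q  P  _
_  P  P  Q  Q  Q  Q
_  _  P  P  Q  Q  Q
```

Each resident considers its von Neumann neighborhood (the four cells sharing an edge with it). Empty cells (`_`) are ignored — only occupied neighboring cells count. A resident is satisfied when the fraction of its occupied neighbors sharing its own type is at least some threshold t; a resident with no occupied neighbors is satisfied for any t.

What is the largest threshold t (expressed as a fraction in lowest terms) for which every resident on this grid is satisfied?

(0,0)P 2/2
(0,1)P 2/2
(0,2)P 2/3
(0,3)P 2/3
(0,4)P 3/3
(0,5)P 3/3
(0,6)P 2/2
(1,0)P 2/2
(1,2)Q 1/2
(1,3)Q 2/4
(1,4)P 2/4
(1,5)P 4/4
(1,6)P 3/3
(2,0)P 3/3
(2,1)P 2/2
(2,3)Q 3/3
(2,4)Q 2/4
(2,5)P 3/4
(2,6)P 2/2
(3,0)P 2/2
(3,1)P 3/4
(3,2)Q 1/3
(3,3)Q 4/4
(3,4)Q 3/4
(3,5)P 1/3
(4,1)P 2/2
(4,2)P 2/4
(4,3)Q 2/4
(4,4)Q 4/4
(4,5)Q 3/4
(4,6)Q 2/2
(5,2)P 2/2
(5,3)P 1/3
(5,4)Q 2/3
(5,5)Q 3/3
(5,6)Q 2/2
The smallest same-type fraction is 1/3 at (3,2), which reduces to 1/3. Any threshold above that leaves this resident unsatisfied.

1/3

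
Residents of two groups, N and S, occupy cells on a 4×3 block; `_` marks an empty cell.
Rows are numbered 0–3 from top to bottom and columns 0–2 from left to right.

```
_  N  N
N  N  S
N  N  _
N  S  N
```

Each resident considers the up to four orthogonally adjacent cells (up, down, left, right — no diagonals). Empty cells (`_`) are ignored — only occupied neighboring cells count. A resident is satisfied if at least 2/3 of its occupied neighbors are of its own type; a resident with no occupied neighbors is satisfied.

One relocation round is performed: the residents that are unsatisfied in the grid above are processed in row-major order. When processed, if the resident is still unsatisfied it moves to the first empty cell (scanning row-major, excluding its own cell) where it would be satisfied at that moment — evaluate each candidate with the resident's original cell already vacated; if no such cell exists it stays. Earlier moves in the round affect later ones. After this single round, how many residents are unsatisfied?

3

Initially unsatisfied (in order): (0,2), (1,2), (3,0), (3,1), (3,2).
  (0,2) → (0,0).
  (1,2): no empty cell satisfies it; stays.
  (3,0) → (2,2).
  (3,1): no empty cell satisfies it; stays.
  (3,2): no empty cell satisfies it; stays.
Resulting grid:
N N _
N N S
N N N
_ S N
Unsatisfied now: (1,2), (3,1), (3,2).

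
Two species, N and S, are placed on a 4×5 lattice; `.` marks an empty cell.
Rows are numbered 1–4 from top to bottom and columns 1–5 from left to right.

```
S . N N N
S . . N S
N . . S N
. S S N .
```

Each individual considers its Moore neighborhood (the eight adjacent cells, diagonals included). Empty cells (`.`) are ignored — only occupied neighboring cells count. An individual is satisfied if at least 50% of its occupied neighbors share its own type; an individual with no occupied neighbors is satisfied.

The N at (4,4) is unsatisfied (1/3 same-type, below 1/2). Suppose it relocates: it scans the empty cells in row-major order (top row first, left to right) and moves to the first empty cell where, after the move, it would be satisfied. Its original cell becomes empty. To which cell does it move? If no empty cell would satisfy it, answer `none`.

Vacating (4,4). Empty cells in order:
  (1,2): 1/3 same-type → still unsatisfied.
  (2,2): 2/4 same-type → satisfied — stop here.

(2,2)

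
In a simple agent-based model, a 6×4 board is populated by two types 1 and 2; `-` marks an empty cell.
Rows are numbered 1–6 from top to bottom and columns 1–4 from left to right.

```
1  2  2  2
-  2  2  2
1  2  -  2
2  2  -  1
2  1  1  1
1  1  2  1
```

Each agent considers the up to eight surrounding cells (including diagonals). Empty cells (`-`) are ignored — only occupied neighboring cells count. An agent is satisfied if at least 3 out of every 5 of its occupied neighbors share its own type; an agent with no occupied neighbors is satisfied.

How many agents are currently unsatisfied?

6

(1,1)1 0/2 ✗
(1,2)2 3/4 ✓
(1,3)2 5/5 ✓
(1,4)2 3/3 ✓
(2,2)2 4/6 ✓
(2,3)2 7/7 ✓
(2,4)2 4/4 ✓
(3,1)1 0/4 ✗
(3,2)2 4/5 ✓
(3,4)2 2/3 ✓
(4,1)2 3/5 ✓
(4,2)2 3/6 ✗
(4,4)1 2/3 ✓
(5,1)2 2/5 ✗
(5,2)1 3/7 ✗
(5,3)1 5/7 ✓
(5,4)1 3/4 ✓
(6,1)1 2/3 ✓
(6,2)1 3/5 ✓
(6,3)2 0/5 ✗
(6,4)1 2/3 ✓
Unsatisfied: (1,1), (3,1), (4,2), (5,1), (5,2), (6,3) — 6 in total.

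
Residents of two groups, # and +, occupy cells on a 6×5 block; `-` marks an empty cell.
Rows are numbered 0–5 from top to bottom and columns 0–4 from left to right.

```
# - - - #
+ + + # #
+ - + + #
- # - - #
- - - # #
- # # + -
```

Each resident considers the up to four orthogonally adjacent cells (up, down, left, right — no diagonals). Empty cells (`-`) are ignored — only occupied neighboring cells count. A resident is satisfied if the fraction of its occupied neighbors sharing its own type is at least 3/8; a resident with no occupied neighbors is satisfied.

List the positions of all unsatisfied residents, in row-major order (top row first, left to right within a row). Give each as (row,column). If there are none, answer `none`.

(0,0), (1,3), (2,3), (5,3)

Row 0: (0,0)# 0/1 unhappy · (0,4)# 1/1 ok
Row 1: (1,0)+ 2/3 ok · (1,1)+ 2/2 ok · (1,2)+ 2/3 ok · (1,3)# 1/3 unhappy · (1,4)# 3/3 ok
Row 2: (2,0)+ 1/1 ok · (2,2)+ 2/2 ok · (2,3)+ 1/3 unhappy · (2,4)# 2/3 ok
Row 3: (3,1)# 0/0 ok · (3,4)# 2/2 ok
Row 4: (4,3)# 1/2 ok · (4,4)# 2/2 ok
Row 5: (5,1)# 1/1 ok · (5,2)# 1/2 ok · (5,3)+ 0/2 unhappy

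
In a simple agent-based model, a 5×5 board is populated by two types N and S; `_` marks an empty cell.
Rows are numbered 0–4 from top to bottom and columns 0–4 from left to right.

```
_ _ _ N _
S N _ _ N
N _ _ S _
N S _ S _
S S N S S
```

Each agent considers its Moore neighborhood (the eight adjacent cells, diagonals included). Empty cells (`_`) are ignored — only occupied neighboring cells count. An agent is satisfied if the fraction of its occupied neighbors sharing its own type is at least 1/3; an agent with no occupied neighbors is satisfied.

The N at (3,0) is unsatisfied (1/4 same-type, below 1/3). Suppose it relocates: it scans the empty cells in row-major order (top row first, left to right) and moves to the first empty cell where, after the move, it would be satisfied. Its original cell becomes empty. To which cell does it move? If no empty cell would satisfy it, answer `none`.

(0,0)

Vacating (3,0). Empty cells in order:
  (0,0): 1/2 same-type → satisfied — stop here.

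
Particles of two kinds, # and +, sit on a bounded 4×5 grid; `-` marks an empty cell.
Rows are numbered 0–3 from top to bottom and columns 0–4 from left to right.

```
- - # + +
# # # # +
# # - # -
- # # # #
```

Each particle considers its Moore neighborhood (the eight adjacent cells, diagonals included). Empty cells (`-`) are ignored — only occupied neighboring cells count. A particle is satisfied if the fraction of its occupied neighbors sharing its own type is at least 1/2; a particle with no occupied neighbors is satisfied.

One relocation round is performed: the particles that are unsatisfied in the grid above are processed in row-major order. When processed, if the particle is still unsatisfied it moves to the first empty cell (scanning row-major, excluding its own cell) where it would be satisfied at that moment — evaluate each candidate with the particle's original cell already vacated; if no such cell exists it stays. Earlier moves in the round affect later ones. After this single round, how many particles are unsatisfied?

1

Initially unsatisfied (in order): (0,3).
  (0,3): no empty cell satisfies it; stays.
Resulting grid:
- - # + +
# # # # +
# # - # -
- # # # #
Unsatisfied now: (0,3).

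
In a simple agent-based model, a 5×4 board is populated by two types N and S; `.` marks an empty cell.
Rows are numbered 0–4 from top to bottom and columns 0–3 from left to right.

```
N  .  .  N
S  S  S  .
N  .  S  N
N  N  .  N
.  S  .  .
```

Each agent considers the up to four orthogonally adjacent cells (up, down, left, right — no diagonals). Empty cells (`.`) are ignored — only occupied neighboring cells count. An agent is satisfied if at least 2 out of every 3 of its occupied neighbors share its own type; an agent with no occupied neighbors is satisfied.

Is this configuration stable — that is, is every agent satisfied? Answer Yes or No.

No

(0,0)N 0/1 unhappy
(0,3)N 0/0 ok
(1,0)S 1/3 unhappy
(1,1)S 2/2 ok
(1,2)S 2/2 ok
(2,0)N 1/2 unhappy
(2,2)S 1/2 unhappy
(2,3)N 1/2 unhappy
(3,0)N 2/2 ok
(3,1)N 1/2 unhappy
(3,3)N 1/1 ok
(4,1)S 0/1 unhappy
For instance (0,0) has only 0/1 same-type neighbors, below 2/3.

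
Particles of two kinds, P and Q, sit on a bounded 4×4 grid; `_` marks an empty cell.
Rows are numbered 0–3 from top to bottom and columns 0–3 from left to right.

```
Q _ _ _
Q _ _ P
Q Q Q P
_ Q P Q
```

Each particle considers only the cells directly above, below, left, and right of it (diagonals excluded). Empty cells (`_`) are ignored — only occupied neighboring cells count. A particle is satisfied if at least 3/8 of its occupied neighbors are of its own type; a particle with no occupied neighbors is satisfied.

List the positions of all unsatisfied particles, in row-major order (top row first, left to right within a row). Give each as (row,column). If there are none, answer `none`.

Row 0: (0,0)Q 1/1 ✓
Row 1: (1,0)Q 2/2 ✓ · (1,3)P 1/1 ✓
Row 2: (2,0)Q 2/2 ✓ · (2,1)Q 3/3 ✓ · (2,2)Q 1/3 ✗ · (2,3)P 1/3 ✗
Row 3: (3,1)Q 1/2 ✓ · (3,2)P 0/3 ✗ · (3,3)Q 0/2 ✗

(2,2), (2,3), (3,2), (3,3)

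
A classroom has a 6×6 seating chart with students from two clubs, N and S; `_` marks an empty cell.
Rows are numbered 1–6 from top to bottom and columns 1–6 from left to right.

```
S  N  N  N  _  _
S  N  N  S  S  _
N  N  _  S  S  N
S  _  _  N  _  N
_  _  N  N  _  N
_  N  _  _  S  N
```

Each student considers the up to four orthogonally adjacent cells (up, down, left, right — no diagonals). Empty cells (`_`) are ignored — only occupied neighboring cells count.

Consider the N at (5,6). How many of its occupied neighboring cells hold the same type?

Occupied neighbors of (5,6): (4,6)=N, (6,6)=N.
Same type (N): 2 of 2.

2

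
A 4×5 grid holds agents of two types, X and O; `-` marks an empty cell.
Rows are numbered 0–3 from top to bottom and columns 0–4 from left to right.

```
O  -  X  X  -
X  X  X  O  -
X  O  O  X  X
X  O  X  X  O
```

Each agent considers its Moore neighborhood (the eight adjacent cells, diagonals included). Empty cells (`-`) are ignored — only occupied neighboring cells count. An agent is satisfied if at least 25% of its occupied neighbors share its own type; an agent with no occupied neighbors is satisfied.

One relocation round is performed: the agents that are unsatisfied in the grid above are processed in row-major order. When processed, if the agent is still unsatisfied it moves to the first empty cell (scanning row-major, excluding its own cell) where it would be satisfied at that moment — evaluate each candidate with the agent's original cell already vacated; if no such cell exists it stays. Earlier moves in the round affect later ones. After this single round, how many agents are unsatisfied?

0

Initially unsatisfied (in order): (0,0), (1,3), (3,4).
  (0,0) → (0,4).
  (1,3): now satisfied by earlier moves; stays.
  (3,4) → (1,4).
Resulting grid:
- - X X O
X X X O O
X O O X X
X O X X -
All satisfied now.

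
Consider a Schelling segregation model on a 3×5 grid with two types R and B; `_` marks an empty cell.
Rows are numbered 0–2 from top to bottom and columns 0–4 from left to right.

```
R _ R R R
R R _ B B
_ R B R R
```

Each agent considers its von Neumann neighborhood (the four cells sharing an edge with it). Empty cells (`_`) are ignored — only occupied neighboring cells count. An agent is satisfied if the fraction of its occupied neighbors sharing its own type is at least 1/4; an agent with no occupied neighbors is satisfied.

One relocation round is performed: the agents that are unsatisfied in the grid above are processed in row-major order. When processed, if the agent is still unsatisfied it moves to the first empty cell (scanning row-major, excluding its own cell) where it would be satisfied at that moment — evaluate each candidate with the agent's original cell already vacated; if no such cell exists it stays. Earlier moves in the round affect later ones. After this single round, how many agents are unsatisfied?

0

Initially unsatisfied (in order): (2,2).
  (2,2) → (1,2).
Resulting grid:
R _ R R R
R R B B B
_ R _ R R
All satisfied now.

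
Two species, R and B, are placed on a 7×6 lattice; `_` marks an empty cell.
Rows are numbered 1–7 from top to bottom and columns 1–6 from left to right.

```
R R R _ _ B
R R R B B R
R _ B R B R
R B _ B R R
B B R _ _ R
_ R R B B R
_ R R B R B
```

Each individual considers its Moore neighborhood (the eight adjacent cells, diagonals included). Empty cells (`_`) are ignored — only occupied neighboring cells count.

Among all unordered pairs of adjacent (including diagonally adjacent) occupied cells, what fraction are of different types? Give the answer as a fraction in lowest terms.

39/86

Scan each occupied cell's neighbors to the right and below (and the two forward diagonals) so each pair is counted once.
Row 1: R(1,1)–R(1,2)= R(1,1)–R(2,1)= R(1,1)–R(2,2)= R(1,2)–R(1,3)= R(1,2)–R(2,2)= R(1,2)–R(2,3)= R(1,2)–R(2,1)= R(1,3)–R(2,3)= R(1,3)–B(2,4)≠ R(1,3)–R(2,2)= B(1,6)–R(2,6)≠ B(1,6)–B(2,5)=  → 2/12 unlike.
Row 2: R(2,1)–R(2,2)= R(2,1)–R(3,1)= R(2,2)–R(2,3)= R(2,2)–B(3,3)≠ R(2,2)–R(3,1)= R(2,3)–B(2,4)≠ R(2,3)–B(3,3)≠ R(2,3)–R(3,4)= B(2,4)–B(2,5)= B(2,4)–R(3,4)≠ B(2,4)–B(3,5)= B(2,4)–B(3,3)= B(2,5)–R(2,6)≠ B(2,5)–B(3,5)= B(2,5)–R(3,6)≠ B(2,5)–R(3,4)≠ R(2,6)–R(3,6)= R(2,6)–B(3,5)≠  → 8/18 unlike.
Row 3: R(3,1)–R(4,1)= R(3,1)–B(4,2)≠ B(3,3)–R(3,4)≠ B(3,3)–B(4,4)= B(3,3)–B(4,2)= R(3,4)–B(3,5)≠ R(3,4)–B(4,4)≠ R(3,4)–R(4,5)= B(3,5)–R(3,6)≠ B(3,5)–R(4,5)≠ B(3,5)–R(4,6)≠ B(3,5)–B(4,4)= R(3,6)–R(4,6)= R(3,6)–R(4,5)=  → 7/14 unlike.
Row 4: R(4,1)–B(4,2)≠ R(4,1)–B(5,1)≠ R(4,1)–B(5,2)≠ B(4,2)–B(5,2)= B(4,2)–R(5,3)≠ B(4,2)–B(5,1)= B(4,4)–R(4,5)≠ B(4,4)–R(5,3)≠ R(4,5)–R(4,6)= R(4,5)–R(5,6)= R(4,6)–R(5,6)=  → 6/11 unlike.
Row 5: B(5,1)–B(5,2)= B(5,1)–R(6,2)≠ B(5,2)–R(5,3)≠ B(5,2)–R(6,2)≠ B(5,2)–R(6,3)≠ R(5,3)–R(6,3)= R(5,3)–B(6,4)≠ R(5,3)–R(6,2)= R(5,6)–R(6,6)= R(5,6)–B(6,5)≠  → 6/10 unlike.
Row 6: R(6,2)–R(6,3)= R(6,2)–R(7,2)= R(6,2)–R(7,3)= R(6,3)–B(6,4)≠ R(6,3)–R(7,3)= R(6,3)–B(7,4)≠ R(6,3)–R(7,2)= B(6,4)–B(6,5)= B(6,4)–B(7,4)= B(6,4)–R(7,5)≠ B(6,4)–R(7,3)≠ B(6,5)–R(6,6)≠ B(6,5)–R(7,5)≠ B(6,5)–B(7,6)= B(6,5)–B(7,4)= R(6,6)–B(7,6)≠ R(6,6)–R(7,5)=  → 7/17 unlike.
Row 7: R(7,2)–R(7,3)= R(7,3)–B(7,4)≠ B(7,4)–R(7,5)≠ R(7,5)–B(7,6)≠  → 3/4 unlike.
Total adjacent occupied pairs: 86; unlike-type pairs: 39.
39/86 is already in lowest terms.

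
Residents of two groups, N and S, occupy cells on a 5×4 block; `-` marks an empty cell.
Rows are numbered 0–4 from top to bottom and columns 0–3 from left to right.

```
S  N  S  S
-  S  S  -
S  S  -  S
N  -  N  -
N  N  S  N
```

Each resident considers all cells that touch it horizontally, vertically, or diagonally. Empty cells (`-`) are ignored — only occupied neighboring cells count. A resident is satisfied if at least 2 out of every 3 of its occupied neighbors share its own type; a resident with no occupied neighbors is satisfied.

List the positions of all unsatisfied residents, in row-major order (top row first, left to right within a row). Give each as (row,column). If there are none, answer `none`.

(0,0), (0,1), (2,1), (2,3), (3,0), (3,2), (4,2), (4,3)

Row 0: (0,0)S 1/2 ✗ · (0,1)N 0/4 ✗ · (0,2)S 3/4 ✓ · (0,3)S 2/2 ✓
Row 1: (1,1)S 5/6 ✓ · (1,2)S 5/6 ✓
Row 2: (2,0)S 2/3 ✓ · (2,1)S 3/5 ✗ · (2,3)S 1/2 ✗
Row 3: (3,0)N 2/4 ✗ · (3,2)N 2/5 ✗
Row 4: (4,0)N 2/2 ✓ · (4,1)N 3/4 ✓ · (4,2)S 0/3 ✗ · (4,3)N 1/2 ✗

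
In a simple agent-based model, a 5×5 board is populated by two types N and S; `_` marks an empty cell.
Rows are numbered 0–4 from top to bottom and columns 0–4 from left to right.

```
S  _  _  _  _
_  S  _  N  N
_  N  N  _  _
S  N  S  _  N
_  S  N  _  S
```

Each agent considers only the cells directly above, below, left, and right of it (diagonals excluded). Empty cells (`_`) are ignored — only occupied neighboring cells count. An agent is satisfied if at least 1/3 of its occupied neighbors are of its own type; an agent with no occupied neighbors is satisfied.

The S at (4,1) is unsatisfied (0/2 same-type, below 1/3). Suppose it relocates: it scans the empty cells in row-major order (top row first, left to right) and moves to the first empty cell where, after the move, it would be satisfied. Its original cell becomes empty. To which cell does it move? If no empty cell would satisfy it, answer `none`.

(0,1)

Vacating (4,1). Empty cells in order:
  (0,1): 2/2 same-type → satisfied — stop here.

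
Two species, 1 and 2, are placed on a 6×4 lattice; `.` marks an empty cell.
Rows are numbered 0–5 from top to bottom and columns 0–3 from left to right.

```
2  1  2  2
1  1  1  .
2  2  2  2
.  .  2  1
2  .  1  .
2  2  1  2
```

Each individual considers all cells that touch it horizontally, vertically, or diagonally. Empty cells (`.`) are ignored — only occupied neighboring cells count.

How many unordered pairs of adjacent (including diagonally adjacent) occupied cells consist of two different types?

Scan each occupied cell's neighbors to the right and below (and the two forward diagonals) so each pair is counted once.
From row 0: 7 unlike of 11 pairs (running 7/11).
From row 1: 8 unlike of 10 pairs (running 15/21).
From row 2: 2 unlike of 8 pairs (running 17/29).
From row 3: 2 unlike of 3 pairs (running 19/32).
From row 4: 2 unlike of 5 pairs (running 21/37).
From row 5: 2 unlike of 3 pairs (running 23/40).
Total adjacent occupied pairs: 40; unlike-type pairs: 23.

23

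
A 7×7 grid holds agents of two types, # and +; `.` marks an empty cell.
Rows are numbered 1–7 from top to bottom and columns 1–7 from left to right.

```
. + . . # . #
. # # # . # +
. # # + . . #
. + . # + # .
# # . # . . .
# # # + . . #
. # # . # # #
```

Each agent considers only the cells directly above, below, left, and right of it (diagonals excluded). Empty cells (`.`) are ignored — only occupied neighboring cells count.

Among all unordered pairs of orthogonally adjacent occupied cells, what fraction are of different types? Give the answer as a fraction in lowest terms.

Scan each occupied cell's neighbors to the right and below so each pair is counted once.
Row 1: +(1,2)–#(2,2)≠ #(1,7)–+(2,7)≠  → 2/2 unlike.
Row 2: #(2,2)–#(2,3)= #(2,2)–#(3,2)= #(2,3)–#(2,4)= #(2,3)–#(3,3)= #(2,4)–+(3,4)≠ #(2,6)–+(2,7)≠ +(2,7)–#(3,7)≠  → 3/7 unlike.
Row 3: #(3,2)–#(3,3)= #(3,2)–+(4,2)≠ #(3,3)–+(3,4)≠ +(3,4)–#(4,4)≠  → 3/4 unlike.
Row 4: +(4,2)–#(5,2)≠ #(4,4)–+(4,5)≠ #(4,4)–#(5,4)= +(4,5)–#(4,6)≠  → 3/4 unlike.
Row 5: #(5,1)–#(5,2)= #(5,1)–#(6,1)= #(5,2)–#(6,2)= #(5,4)–+(6,4)≠  → 1/4 unlike.
Row 6: #(6,1)–#(6,2)= #(6,2)–#(6,3)= #(6,2)–#(7,2)= #(6,3)–+(6,4)≠ #(6,3)–#(7,3)= #(6,7)–#(7,7)=  → 1/6 unlike.
Row 7: #(7,2)–#(7,3)= #(7,5)–#(7,6)= #(7,6)–#(7,7)=  → 0/3 unlike.
Total adjacent occupied pairs: 30; unlike-type pairs: 13.
13/30 is already in lowest terms.

13/30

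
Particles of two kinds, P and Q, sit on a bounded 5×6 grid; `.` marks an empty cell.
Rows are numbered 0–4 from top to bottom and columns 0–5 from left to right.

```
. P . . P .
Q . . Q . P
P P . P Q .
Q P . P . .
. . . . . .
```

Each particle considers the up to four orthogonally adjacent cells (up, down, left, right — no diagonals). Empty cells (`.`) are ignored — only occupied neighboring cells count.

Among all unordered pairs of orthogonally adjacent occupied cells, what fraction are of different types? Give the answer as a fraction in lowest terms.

5/8

Scan each occupied cell's neighbors to the right and below so each pair is counted once.
Row 1: Q(1,0)–P(2,0)≠ Q(1,3)–P(2,3)≠  → 2/2 unlike.
Row 2: P(2,0)–P(2,1)= P(2,0)–Q(3,0)≠ P(2,1)–P(3,1)= P(2,3)–Q(2,4)≠ P(2,3)–P(3,3)=  → 2/5 unlike.
Row 3: Q(3,0)–P(3,1)≠  → 1/1 unlike.
Total adjacent occupied pairs: 8; unlike-type pairs: 5.
5/8 is already in lowest terms.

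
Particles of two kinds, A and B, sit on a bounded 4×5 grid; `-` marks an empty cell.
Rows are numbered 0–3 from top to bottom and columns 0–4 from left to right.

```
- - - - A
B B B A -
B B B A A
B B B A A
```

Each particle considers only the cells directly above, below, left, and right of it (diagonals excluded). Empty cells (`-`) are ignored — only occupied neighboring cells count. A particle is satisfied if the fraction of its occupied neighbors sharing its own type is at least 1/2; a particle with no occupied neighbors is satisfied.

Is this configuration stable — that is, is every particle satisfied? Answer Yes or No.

Yes

Row 0: (0,4)A 0/0 ok
Row 1: (1,0)B 2/2 ok · (1,1)B 3/3 ok · (1,2)B 2/3 ok · (1,3)A 1/2 ok
Row 2: (2,0)B 3/3 ok · (2,1)B 4/4 ok · (2,2)B 3/4 ok · (2,3)A 3/4 ok · (2,4)A 2/2 ok
Row 3: (3,0)B 2/2 ok · (3,1)B 3/3 ok · (3,2)B 2/3 ok · (3,3)A 2/3 ok · (3,4)A 2/2 ok
All meet the threshold, so the configuration is stable.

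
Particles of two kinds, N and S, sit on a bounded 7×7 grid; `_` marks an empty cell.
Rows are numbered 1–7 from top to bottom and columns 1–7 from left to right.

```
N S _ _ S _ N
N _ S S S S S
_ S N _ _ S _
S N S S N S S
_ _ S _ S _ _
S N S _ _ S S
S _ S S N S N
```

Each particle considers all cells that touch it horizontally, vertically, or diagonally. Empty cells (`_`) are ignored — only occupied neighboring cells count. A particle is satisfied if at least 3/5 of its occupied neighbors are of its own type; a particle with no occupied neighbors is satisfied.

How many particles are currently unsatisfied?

Row 1: (1,1)N 1/2 unhappy · (1,2)S 1/3 unhappy · (1,5)S 3/3 ok · (1,7)N 0/2 unhappy
Row 2: (2,1)N 1/3 unhappy · (2,3)S 3/4 ok · (2,4)S 3/4 ok · (2,5)S 4/4 ok · (2,6)S 4/5 ok · (2,7)S 2/3 ok
Row 3: (3,2)S 3/6 unhappy · (3,3)N 1/6 unhappy · (3,6)S 5/6 ok
Row 4: (4,1)S 1/2 unhappy · (4,2)N 1/5 unhappy · (4,3)S 3/5 ok · (4,4)S 3/5 ok · (4,5)N 0/4 unhappy · (4,6)S 3/4 ok · (4,7)S 2/2 ok
Row 5: (5,3)S 3/5 ok · (5,5)S 3/4 ok
Row 6: (6,1)S 1/2 unhappy · (6,2)N 0/5 unhappy · (6,3)S 3/4 ok · (6,6)S 3/5 ok · (6,7)S 2/3 ok
Row 7: (7,1)S 1/2 unhappy · (7,3)S 2/3 ok · (7,4)S 2/3 ok · (7,5)N 0/3 unhappy · (7,6)S 2/4 unhappy · (7,7)N 0/3 unhappy
Unsatisfied: (1,1), (1,2), (1,7), (2,1), (3,2), (3,3), (4,1), (4,2), (4,5), (6,1), (6,2), (7,1), (7,5), (7,6), (7,7) — 15 in total.

15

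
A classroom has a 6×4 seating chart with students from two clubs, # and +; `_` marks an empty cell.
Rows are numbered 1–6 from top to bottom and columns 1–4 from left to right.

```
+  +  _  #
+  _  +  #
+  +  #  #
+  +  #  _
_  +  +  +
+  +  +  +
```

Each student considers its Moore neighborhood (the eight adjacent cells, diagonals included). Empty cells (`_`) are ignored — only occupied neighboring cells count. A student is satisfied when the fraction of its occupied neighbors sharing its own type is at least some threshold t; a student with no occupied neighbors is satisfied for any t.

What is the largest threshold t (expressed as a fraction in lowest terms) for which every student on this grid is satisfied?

Row 1: (1,1)+ 2/2 · (1,2)+ 3/3 · (1,4)# 1/2
Row 2: (2,1)+ 4/4 · (2,3)+ 2/6 · (2,4)# 3/4
Row 3: (3,1)+ 4/4 · (3,2)+ 5/7 · (3,3)# 3/6 · (3,4)# 3/4
Row 4: (4,1)+ 4/4 · (4,2)+ 5/7 · (4,3)# 2/7
Row 5: (5,2)+ 6/7 · (5,3)+ 6/7 · (5,4)+ 3/4
Row 6: (6,1)+ 2/2 · (6,2)+ 4/4 · (6,3)+ 5/5 · (6,4)+ 3/3
The smallest same-type fraction is 2/7 at (4,3), which reduces to 2/7. Any threshold above that leaves this student unsatisfied.

2/7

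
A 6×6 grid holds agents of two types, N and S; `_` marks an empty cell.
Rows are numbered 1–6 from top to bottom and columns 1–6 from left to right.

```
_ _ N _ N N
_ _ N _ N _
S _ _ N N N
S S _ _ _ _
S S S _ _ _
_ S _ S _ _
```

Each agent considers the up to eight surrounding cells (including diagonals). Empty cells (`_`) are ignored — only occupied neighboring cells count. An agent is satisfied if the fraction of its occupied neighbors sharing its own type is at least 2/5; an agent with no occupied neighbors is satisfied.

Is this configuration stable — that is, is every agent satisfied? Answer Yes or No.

Row 1: (1,3)N 1/1 ok · (1,5)N 2/2 ok · (1,6)N 2/2 ok
Row 2: (2,3)N 2/2 ok · (2,5)N 5/5 ok
Row 3: (3,1)S 2/2 ok · (3,4)N 3/3 ok · (3,5)N 3/3 ok · (3,6)N 2/2 ok
Row 4: (4,1)S 4/4 ok · (4,2)S 5/5 ok
Row 5: (5,1)S 4/4 ok · (5,2)S 5/5 ok · (5,3)S 4/4 ok
Row 6: (6,2)S 3/3 ok · (6,4)S 1/1 ok
All meet the threshold, so the configuration is stable.

Yes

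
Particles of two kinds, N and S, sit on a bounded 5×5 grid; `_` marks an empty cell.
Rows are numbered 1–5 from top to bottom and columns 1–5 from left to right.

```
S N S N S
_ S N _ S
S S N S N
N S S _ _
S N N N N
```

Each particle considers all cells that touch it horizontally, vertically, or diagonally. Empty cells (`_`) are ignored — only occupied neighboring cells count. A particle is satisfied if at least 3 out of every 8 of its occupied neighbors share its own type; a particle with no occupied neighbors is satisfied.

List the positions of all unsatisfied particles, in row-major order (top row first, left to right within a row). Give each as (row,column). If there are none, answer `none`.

Row 1: (1,1)S 1/2 ok · (1,2)N 1/4 unhappy · (1,3)S 1/4 unhappy · (1,4)N 1/4 unhappy · (1,5)S 1/2 ok
Row 2: (2,2)S 4/7 ok · (2,3)N 3/7 ok · (2,5)S 2/4 ok
Row 3: (3,1)S 3/4 ok · (3,2)S 4/7 ok · (3,3)N 1/6 unhappy · (3,4)S 2/5 ok · (3,5)N 0/2 unhappy
Row 4: (4,1)N 1/5 unhappy · (4,2)S 4/8 ok · (4,3)S 3/7 ok
Row 5: (5,1)S 1/3 unhappy · (5,2)N 2/5 ok · (5,3)N 2/4 ok · (5,4)N 2/3 ok · (5,5)N 1/1 ok

(1,2), (1,3), (1,4), (3,3), (3,5), (4,1), (5,1)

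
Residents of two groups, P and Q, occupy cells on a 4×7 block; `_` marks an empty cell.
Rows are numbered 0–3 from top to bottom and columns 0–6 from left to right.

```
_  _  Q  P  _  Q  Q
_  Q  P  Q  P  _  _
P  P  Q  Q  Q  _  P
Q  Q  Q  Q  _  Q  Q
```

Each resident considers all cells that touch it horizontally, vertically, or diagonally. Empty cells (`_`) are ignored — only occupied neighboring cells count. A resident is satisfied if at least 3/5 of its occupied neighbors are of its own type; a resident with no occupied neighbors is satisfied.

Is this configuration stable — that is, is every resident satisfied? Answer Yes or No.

Row 0: (0,2)Q 2/4 not · (0,3)P 2/4 not · (0,5)Q 1/2 not · (0,6)Q 1/1 satisfied
Row 1: (1,1)Q 2/5 not · (1,2)P 2/7 not · (1,3)Q 4/7 not · (1,4)P 1/5 not
Row 2: (2,0)P 1/4 not · (2,1)P 2/7 not · (2,2)Q 6/8 satisfied · (2,3)Q 5/7 satisfied · (2,4)Q 4/5 satisfied · (2,6)P 0/2 not
Row 3: (3,0)Q 1/3 not · (3,1)Q 3/5 satisfied · (3,2)Q 4/5 satisfied · (3,3)Q 4/4 satisfied · (3,5)Q 2/3 satisfied · (3,6)Q 1/2 not
For instance (0,2) has only 2/4 same-type neighbors, below 3/5.

No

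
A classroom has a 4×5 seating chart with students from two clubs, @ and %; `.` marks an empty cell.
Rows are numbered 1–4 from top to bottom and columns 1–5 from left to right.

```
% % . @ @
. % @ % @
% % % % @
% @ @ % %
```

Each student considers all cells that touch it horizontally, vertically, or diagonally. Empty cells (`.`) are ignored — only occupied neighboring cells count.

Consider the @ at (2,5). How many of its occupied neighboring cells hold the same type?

Occupied neighbors of (2,5): (1,4)=@, (1,5)=@, (2,4)=%, (3,4)=%, (3,5)=@.
Same type (@): 3 of 5.

3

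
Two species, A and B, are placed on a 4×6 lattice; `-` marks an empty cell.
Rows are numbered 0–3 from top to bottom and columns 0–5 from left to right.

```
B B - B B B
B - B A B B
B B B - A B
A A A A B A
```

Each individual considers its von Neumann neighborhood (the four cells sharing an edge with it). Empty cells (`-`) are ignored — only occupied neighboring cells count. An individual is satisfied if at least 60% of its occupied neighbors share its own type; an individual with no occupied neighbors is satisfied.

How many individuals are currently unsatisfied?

10

(0,0)B 2/2 ✓
(0,1)B 1/1 ✓
(0,3)B 1/2 ✗
(0,4)B 3/3 ✓
(0,5)B 2/2 ✓
(1,0)B 2/2 ✓
(1,2)B 1/2 ✗
(1,3)A 0/3 ✗
(1,4)B 2/4 ✗
(1,5)B 3/3 ✓
(2,0)B 2/3 ✓
(2,1)B 2/3 ✓
(2,2)B 2/3 ✓
(2,4)A 0/3 ✗
(2,5)B 1/3 ✗
(3,0)A 1/2 ✗
(3,1)A 2/3 ✓
(3,2)A 2/3 ✓
(3,3)A 1/2 ✗
(3,4)B 0/3 ✗
(3,5)A 0/2 ✗
Unsatisfied: (0,3), (1,2), (1,3), (1,4), (2,4), (2,5), (3,0), (3,3), (3,4), (3,5) — 10 in total.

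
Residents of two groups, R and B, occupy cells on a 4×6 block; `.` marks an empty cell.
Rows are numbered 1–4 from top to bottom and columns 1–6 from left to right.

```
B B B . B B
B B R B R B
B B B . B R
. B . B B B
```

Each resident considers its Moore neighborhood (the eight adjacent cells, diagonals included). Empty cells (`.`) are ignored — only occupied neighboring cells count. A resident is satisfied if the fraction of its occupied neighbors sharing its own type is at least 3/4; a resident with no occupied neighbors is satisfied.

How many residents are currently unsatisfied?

8

(1,1)B 3/3 ✓
(1,2)B 4/5 ✓
(1,3)B 3/4 ✓
(1,5)B 3/4 ✓
(1,6)B 2/3 ✗
(2,1)B 5/5 ✓
(2,2)B 7/8 ✓
(2,3)R 0/6 ✗
(2,4)B 4/6 ✗
(2,5)R 1/6 ✗
(2,6)B 3/5 ✗
(3,1)B 4/4 ✓
(3,2)B 5/6 ✓
(3,3)B 5/6 ✓
(3,5)B 5/7 ✗
(3,6)R 1/5 ✗
(4,2)B 3/3 ✓
(4,4)B 3/3 ✓
(4,5)B 3/4 ✓
(4,6)B 2/3 ✗
Unsatisfied: (1,6), (2,3), (2,4), (2,5), (2,6), (3,5), (3,6), (4,6) — 8 in total.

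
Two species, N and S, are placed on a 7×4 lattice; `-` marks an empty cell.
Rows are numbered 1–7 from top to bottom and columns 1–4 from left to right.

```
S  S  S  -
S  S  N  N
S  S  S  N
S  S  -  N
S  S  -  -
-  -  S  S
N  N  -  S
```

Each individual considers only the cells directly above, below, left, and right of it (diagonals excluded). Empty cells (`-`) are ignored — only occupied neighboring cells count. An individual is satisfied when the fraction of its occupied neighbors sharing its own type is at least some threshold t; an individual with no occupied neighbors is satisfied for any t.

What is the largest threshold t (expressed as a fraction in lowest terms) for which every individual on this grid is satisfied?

1/4

Row 1: (1,1)S 2/2 · (1,2)S 3/3 · (1,3)S 1/2
Row 2: (2,1)S 3/3 · (2,2)S 3/4 · (2,3)N 1/4 · (2,4)N 2/2
Row 3: (3,1)S 3/3 · (3,2)S 4/4 · (3,3)S 1/3 · (3,4)N 2/3
Row 4: (4,1)S 3/3 · (4,2)S 3/3 · (4,4)N 1/1
Row 5: (5,1)S 2/2 · (5,2)S 2/2
Row 6: (6,3)S 1/1 · (6,4)S 2/2
Row 7: (7,1)N 1/1 · (7,2)N 1/1 · (7,4)S 1/1
The smallest same-type fraction is 1/4 at (2,3), which reduces to 1/4. Any threshold above that leaves this individual unsatisfied.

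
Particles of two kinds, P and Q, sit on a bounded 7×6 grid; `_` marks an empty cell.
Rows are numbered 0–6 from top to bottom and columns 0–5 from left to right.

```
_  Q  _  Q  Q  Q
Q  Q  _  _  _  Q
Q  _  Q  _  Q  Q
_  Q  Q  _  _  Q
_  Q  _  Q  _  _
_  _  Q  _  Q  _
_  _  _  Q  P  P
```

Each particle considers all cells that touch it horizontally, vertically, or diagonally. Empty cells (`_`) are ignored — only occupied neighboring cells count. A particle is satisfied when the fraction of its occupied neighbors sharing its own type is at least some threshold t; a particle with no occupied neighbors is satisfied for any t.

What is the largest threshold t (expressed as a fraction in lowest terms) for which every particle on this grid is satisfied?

1/3

(0,1)Q 2/2
(0,3)Q 1/1
(0,4)Q 3/3
(0,5)Q 2/2
(1,0)Q 3/3
(1,1)Q 4/4
(1,5)Q 4/4
(2,0)Q 3/3
(2,2)Q 3/3
(2,4)Q 3/3
(2,5)Q 3/3
(3,1)Q 4/4
(3,2)Q 4/4
(3,5)Q 2/2
(4,1)Q 3/3
(4,3)Q 3/3
(5,2)Q 3/3
(5,4)Q 2/4
(6,3)Q 2/3
(6,4)P 1/3
(6,5)P 1/2
The smallest same-type fraction is 1/3 at (6,4), which reduces to 1/3. Any threshold above that leaves this particle unsatisfied.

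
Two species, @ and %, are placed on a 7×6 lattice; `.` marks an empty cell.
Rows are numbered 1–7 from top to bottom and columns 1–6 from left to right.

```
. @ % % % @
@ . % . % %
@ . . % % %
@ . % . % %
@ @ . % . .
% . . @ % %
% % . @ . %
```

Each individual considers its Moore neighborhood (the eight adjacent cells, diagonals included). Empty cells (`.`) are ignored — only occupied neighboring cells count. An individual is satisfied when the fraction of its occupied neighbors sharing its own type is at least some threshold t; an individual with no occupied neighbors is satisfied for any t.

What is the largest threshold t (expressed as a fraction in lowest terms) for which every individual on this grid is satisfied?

Row 1: (1,2)@ 1/3 · (1,3)% 2/3 · (1,4)% 4/4 · (1,5)% 3/4 · (1,6)@ 0/3
Row 2: (2,1)@ 2/2 · (2,3)% 3/4 · (2,5)% 6/7 · (2,6)% 4/5
Row 3: (3,1)@ 2/2 · (3,4)% 5/5 · (3,5)% 6/6 · (3,6)% 5/5
Row 4: (4,1)@ 3/3 · (4,3)% 2/3 · (4,5)% 5/5 · (4,6)% 3/3
Row 5: (5,1)@ 2/3 · (5,2)@ 2/4 · (5,4)% 3/4
Row 6: (6,1)% 2/4 · (6,4)@ 1/3 · (6,5)% 3/5 · (6,6)% 2/2
Row 7: (7,1)% 2/2 · (7,2)% 2/2 · (7,4)@ 1/2 · (7,6)% 2/2
The smallest same-type fraction is 0/3 at (1,6), which reduces to 0/1. Any threshold above that leaves this individual unsatisfied.

0/1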